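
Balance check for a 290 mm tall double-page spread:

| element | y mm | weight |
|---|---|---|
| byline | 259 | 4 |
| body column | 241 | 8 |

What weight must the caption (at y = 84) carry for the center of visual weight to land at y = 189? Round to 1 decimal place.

w ≈ 6.6

Existing Σw = 12 (4 + 8); existing moment 4·259 + 8·241 = 2964.
Balance at y = 189 requires (2964 + w·84) / (12 + w) = 189.
So w = (189·12 − 2964)/(84 − 189) = -696/-105 ≈ 6.63.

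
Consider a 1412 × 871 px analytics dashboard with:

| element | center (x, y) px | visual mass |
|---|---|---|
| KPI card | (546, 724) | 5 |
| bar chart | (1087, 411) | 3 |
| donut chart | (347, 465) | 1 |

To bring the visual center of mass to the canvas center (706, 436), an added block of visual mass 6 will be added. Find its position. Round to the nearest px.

With the added block, Σw becomes 5 + 3 + 1 + 6 = 15.
Along x: (6338 + 6·x) / 15 = 706 (existing moment 5·546 + 3·1087 + 1·347 = 6338) ⇒ x = (10590 − 6338) / 6 ≈ 708.67.
Along y: (5318 + 6·y) / 15 = 436 (existing moment 5·724 + 3·411 + 1·465 = 5318) ⇒ y = (6540 − 5318) / 6 ≈ 203.67.

(709, 204)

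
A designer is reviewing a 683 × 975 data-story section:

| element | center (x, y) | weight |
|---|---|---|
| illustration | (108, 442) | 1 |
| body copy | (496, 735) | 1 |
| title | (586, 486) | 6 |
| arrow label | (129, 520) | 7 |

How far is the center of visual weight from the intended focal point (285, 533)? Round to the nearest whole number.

Weights sum to 1 + 1 + 6 + 7 = 15.
x: (1·108 + 1·496 + 6·586 + 7·129) / 15 = 5023 / 15 ≈ 334.87
y: (1·442 + 1·735 + 6·486 + 7·520) / 15 = 7733 / 15 ≈ 515.53
From (285, 533): dx = 49.87, dy = -17.47, so the distance is √(dx²+dy²) ≈ 52.84.

≈ 53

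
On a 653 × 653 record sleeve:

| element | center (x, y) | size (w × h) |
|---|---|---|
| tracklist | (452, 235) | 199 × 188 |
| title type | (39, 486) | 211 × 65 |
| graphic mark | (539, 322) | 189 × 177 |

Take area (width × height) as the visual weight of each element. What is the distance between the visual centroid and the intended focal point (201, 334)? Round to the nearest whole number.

≈ 220

Taking area as weight: tracklist 199·188 = 37412, title type 211·65 = 13715, graphic mark 189·177 = 33453. Sum 84580.
Σw·x = 37412·452 + 13715·39 + 33453·539 = 35476276, so x̄ = 35476276/84580 ≈ 419.44.
Σw·y = 37412·235 + 13715·486 + 33453·322 = 26229176, so ȳ = 26229176/84580 ≈ 310.11.
From (201, 334): dx = 218.44, dy = -23.89, so the distance is √(dx²+dy²) ≈ 219.74.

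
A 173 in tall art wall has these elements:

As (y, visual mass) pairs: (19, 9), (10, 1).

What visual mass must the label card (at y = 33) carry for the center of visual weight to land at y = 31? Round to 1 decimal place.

Existing Σw = 10 (9 + 1); existing moment 9·19 + 1·10 = 181.
For the centroid to hit 31: (181 + w·33) / (10 + w) = 31.
Rearranging, w·(33 − 31) = 31·10 − 181 = 129, so w ≈ 129/2 = 64.50.

w ≈ 64.5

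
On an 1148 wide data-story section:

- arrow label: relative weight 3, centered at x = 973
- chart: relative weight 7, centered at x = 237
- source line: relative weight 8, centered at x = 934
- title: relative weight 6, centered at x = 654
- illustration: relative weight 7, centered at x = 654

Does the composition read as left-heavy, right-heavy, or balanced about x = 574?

right-heavy

Weights sum to 3 + 7 + 8 + 6 + 7 = 31.
Σw·x = 3·973 + 7·237 + 8·934 + 6·654 + 7·654 = 20552, so x̄ = 20552/31 ≈ 662.97.
663.0 lies right of the midline 574, so the layout is right-heavy.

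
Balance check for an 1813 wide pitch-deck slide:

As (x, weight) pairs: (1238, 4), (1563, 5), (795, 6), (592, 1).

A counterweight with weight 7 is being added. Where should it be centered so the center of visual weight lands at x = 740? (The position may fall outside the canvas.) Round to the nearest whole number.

After adding the counterweight, total weight = 4 + 5 + 6 + 1 + 7 = 23.
Along x: (18129 + 7·x) / 23 = 740 (existing moment 4·1238 + 5·1563 + 6·795 + 1·592 = 18129) ⇒ x = (17020 − 18129) / 7 ≈ -158.43.

x ≈ -158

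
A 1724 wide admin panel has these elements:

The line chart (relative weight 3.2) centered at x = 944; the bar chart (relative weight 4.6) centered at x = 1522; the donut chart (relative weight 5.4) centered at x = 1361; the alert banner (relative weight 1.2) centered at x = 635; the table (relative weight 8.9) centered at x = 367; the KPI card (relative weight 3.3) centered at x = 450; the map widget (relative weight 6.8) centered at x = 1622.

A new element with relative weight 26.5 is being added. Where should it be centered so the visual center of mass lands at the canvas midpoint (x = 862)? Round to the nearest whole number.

New total weight: (3.2 + 4.6 + 5.4 + 1.2 + 8.9 + 3.3 + 6.8) + 26.5 = 59.9.
x: need Σw·x = 59.9·862 = 51633.8. Existing = 3.2·944 + 4.6·1522 + 5.4·1361 + 1.2·635 + 8.9·367 + 3.3·450 + 6.8·1622 = 33914.3. Remainder 17719.5 / 26.5 ≈ 668.66.

x ≈ 669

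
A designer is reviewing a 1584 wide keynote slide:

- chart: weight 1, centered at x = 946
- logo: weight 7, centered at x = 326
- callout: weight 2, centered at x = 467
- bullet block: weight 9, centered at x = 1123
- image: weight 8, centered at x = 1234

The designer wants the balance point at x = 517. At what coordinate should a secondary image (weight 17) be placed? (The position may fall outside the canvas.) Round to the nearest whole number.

With the secondary image, Σw becomes 1 + 7 + 2 + 9 + 8 + 17 = 44.
x: target moment 44×517 = 22748; current 1·946 + 7·326 + 2·467 + 9·1123 + 8·1234 = 24141; the secondary image supplies -1393, so x = -1393/17 ≈ -81.94.

x ≈ -82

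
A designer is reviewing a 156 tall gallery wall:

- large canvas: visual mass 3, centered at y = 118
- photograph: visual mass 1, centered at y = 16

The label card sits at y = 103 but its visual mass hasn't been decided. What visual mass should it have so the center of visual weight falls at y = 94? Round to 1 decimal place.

Fixed elements: Σw = 3 + 1 = 4, Σw·y = 3·118 + 1·16 = 370.
For the centroid to hit 94: (370 + w·103) / (4 + w) = 94.
So w = (94·4 − 370)/(103 − 94) = 6/9 ≈ 0.67.

w ≈ 0.7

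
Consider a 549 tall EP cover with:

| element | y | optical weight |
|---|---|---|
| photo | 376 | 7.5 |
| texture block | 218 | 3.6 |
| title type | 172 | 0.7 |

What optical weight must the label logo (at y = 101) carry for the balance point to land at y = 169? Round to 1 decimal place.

Existing Σw = 11.8 (7.5 + 3.6 + 0.7); existing moment 7.5·376 + 3.6·218 + 0.7·172 = 3725.2.
Set Σw·y/Σw = 169: (3725.2 + 101w) = 169·(11.8 + w).
Rearranging, w·(101 − 169) = 169·11.8 − 3725.2 = -1731.0, so w ≈ -1731.0/-68 = 25.46.

w ≈ 25.5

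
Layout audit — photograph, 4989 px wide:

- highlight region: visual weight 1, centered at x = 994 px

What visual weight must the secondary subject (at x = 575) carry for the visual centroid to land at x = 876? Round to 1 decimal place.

w ≈ 0.4

The single fixed element contributes weight 1, moment 1·994 = 994.
Set Σw·x/Σw = 876: (994 + 575w) = 876·(1 + w).
Solving: w = (876·1 − 994) / (575 − 876) = -118 / -301 ≈ 0.39.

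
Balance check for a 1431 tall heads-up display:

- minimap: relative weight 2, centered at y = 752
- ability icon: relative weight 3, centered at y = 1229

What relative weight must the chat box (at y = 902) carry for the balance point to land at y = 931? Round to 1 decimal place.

Known weights sum to 2 + 3 = 5; their moment is 2·752 + 3·1229 = 5191.
Balance at y = 931 requires (5191 + w·902) / (5 + w) = 931.
Solving: w = (931·5 − 5191) / (902 − 931) = -536 / -29 ≈ 18.48.

w ≈ 18.5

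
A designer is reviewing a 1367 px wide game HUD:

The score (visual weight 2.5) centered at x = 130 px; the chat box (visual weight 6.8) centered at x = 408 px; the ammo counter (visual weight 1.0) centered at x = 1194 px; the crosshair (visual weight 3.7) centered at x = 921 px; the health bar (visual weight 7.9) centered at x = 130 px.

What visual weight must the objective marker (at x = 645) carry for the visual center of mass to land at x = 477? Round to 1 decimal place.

Known weights sum to 2.5 + 6.8 + 1.0 + 3.7 + 7.9 = 21.9; their moment is 2.5·130 + 6.8·408 + 1.0·1194 + 3.7·921 + 7.9·130 = 8728.1.
Set Σw·x/Σw = 477: (8728.1 + 645w) = 477·(21.9 + w).
Solving: w = (477·21.9 − 8728.1) / (645 − 477) = 1718.2 / 168 ≈ 10.23.

w ≈ 10.2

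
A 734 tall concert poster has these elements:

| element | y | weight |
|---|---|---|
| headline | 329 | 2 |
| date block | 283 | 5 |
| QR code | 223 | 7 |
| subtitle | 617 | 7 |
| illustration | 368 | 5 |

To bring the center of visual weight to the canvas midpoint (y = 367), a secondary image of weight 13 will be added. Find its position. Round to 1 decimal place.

After adding the secondary image, total weight = 2 + 5 + 7 + 7 + 5 + 13 = 39.
Along y: (9793 + 13·y) / 39 = 367 (existing moment 2·329 + 5·283 + 7·223 + 7·617 + 5·368 = 9793) ⇒ y = (14313 − 9793) / 13 ≈ 347.69.

y ≈ 347.7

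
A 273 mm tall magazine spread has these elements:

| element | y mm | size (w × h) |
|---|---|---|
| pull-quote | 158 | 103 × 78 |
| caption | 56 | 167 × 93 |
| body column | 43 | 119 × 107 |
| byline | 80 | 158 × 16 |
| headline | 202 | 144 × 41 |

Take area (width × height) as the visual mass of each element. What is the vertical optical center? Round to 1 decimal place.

y ≈ 91.2

Areas → weights: pull-quote 103·78 = 8034, caption 167·93 = 15531, body column 119·107 = 12733, byline 158·16 = 2528, headline 144·41 = 5904; Σw = 44730.
y-moment: 8034·158 + 15531·56 + 12733·43 + 2528·80 + 5904·202 = 4081475; centroid 4081475/44730 ≈ 91.25.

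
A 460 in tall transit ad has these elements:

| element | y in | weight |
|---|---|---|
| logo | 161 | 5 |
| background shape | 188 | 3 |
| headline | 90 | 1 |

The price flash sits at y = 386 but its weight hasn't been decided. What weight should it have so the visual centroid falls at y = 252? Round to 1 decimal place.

Fixed elements: Σw = 5 + 3 + 1 = 9, Σw·y = 5·161 + 3·188 + 1·90 = 1459.
Set Σw·y/Σw = 252: (1459 + 386w) = 252·(9 + w).
So w = (252·9 − 1459)/(386 − 252) = 809/134 ≈ 6.04.

w ≈ 6.0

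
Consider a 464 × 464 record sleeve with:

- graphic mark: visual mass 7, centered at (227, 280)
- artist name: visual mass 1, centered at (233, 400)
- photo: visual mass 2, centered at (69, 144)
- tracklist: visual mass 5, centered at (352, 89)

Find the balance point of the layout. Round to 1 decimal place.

(248.0, 206.2)

Σw = 7 + 1 + 2 + 5 = 15.
x-moment: 7·227 + 1·233 + 2·69 + 5·352 = 3720; centroid 3720/15 ≈ 248.00.
y-moment: 7·280 + 1·400 + 2·144 + 5·89 = 3093; centroid 3093/15 ≈ 206.20.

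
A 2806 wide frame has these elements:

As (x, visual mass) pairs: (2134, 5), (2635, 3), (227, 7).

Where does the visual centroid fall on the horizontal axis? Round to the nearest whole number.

Total weight = 5 + 3 + 7 = 15.
Σw·x = 5·2134 + 3·2635 + 7·227 = 20164, so x̄ = 20164/15 ≈ 1344.27.

x ≈ 1344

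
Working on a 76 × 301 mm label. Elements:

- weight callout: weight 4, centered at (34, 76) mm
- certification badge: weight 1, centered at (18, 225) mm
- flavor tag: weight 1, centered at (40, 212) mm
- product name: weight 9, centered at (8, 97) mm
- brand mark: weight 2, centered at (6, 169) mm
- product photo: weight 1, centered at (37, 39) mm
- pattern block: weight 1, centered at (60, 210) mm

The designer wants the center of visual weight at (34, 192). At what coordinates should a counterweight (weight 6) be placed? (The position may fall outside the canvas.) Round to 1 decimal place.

(79.2, 433.2)

New total weight: (4 + 1 + 1 + 9 + 2 + 1 + 1) + 6 = 25.
Along x: (375 + 6·x) / 25 = 34 (existing moment 4·34 + 1·18 + 1·40 + 9·8 + 2·6 + 1·37 + 1·60 = 375) ⇒ x = (850 − 375) / 6 ≈ 79.17.
Along y: (2201 + 6·y) / 25 = 192 (existing moment 4·76 + 1·225 + 1·212 + 9·97 + 2·169 + 1·39 + 1·210 = 2201) ⇒ y = (4800 − 2201) / 6 ≈ 433.17.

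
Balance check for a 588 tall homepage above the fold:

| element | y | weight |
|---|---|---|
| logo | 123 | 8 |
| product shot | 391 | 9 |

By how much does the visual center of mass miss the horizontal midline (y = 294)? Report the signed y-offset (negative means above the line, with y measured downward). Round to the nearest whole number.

Weights sum to 8 + 9 = 17.
y: (8·123 + 9·391) / 17 = 4503 / 17 ≈ 264.88
Offset from y = 294: 264.88 − 294 ≈ -29.12.

≈ -29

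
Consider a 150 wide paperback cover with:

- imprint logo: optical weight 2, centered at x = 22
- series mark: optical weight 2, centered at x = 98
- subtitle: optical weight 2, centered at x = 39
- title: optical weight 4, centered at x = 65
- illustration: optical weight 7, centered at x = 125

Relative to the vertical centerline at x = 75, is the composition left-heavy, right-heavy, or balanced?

Σw = 2 + 2 + 2 + 4 + 7 = 17.
x-moment: 2·22 + 2·98 + 2·39 + 4·65 + 7·125 = 1453; centroid 1453/17 ≈ 85.47.
85.5 lies right of the midline 75, so the layout is right-heavy.

right-heavy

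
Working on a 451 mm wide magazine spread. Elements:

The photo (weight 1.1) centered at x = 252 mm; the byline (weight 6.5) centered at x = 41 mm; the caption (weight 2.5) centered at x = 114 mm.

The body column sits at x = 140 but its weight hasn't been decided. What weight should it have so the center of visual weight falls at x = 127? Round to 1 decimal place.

w ≈ 34.9

Fixed elements: Σw = 1.1 + 6.5 + 2.5 = 10.1, Σw·x = 1.1·252 + 6.5·41 + 2.5·114 = 828.7.
Set Σw·x/Σw = 127: (828.7 + 140w) = 127·(10.1 + w).
So w = (127·10.1 − 828.7)/(140 − 127) = 454.0/13 ≈ 34.92.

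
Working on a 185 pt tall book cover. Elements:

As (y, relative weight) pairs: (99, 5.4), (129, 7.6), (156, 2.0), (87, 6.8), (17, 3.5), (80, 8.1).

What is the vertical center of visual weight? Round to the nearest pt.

Σw = 5.4 + 7.6 + 2.0 + 6.8 + 3.5 + 8.1 = 33.4.
y: (5.4·99 + 7.6·129 + 2.0·156 + 6.8·87 + 3.5·17 + 8.1·80) / 33.4 = 3126.1 / 33.4 ≈ 93.60

y ≈ 94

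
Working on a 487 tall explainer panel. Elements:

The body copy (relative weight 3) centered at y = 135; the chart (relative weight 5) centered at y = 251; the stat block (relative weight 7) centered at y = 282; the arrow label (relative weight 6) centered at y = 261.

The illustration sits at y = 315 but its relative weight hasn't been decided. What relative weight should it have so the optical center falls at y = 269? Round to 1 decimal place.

Known weights sum to 3 + 5 + 7 + 6 = 21; their moment is 3·135 + 5·251 + 7·282 + 6·261 = 5200.
Set Σw·y/Σw = 269: (5200 + 315w) = 269·(21 + w).
Rearranging, w·(315 − 269) = 269·21 − 5200 = 449, so w ≈ 449/46 = 9.76.

w ≈ 9.8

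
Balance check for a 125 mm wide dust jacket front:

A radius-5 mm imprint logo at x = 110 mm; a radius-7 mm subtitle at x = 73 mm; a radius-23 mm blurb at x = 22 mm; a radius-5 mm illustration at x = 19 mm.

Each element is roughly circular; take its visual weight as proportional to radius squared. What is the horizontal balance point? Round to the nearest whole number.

x ≈ 29

r² weights: imprint logo 5² = 25, subtitle 7² = 49, blurb 23² = 529, illustration 5² = 25. Total = 628.
x-moment: 25·110 + 49·73 + 529·22 + 25·19 = 18440; centroid 18440/628 ≈ 29.36.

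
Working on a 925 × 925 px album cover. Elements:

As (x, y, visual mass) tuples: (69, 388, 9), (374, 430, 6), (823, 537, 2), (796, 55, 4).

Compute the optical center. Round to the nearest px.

(366, 351)

Σw = 9 + 6 + 2 + 4 = 21.
x: (9·69 + 6·374 + 2·823 + 4·796) / 21 = 7695 / 21 ≈ 366.43
y: (9·388 + 6·430 + 2·537 + 4·55) / 21 = 7366 / 21 ≈ 350.76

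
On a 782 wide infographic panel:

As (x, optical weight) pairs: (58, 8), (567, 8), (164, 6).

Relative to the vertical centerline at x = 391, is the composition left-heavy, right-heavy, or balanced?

left-heavy

Σw = 8 + 8 + 6 = 22.
Σw·x = 8·58 + 8·567 + 6·164 = 5984, so x̄ = 5984/22 ≈ 272.00.
272.0 vs midline 391 → left-heavy.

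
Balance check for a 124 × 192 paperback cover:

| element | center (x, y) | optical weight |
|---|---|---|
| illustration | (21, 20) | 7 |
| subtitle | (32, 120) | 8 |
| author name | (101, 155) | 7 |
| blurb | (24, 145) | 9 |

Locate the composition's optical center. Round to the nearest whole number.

(43, 113)

Weights sum to 7 + 8 + 7 + 9 = 31.
x: (7·21 + 8·32 + 7·101 + 9·24) / 31 = 1326 / 31 ≈ 42.77
y: (7·20 + 8·120 + 7·155 + 9·145) / 31 = 3490 / 31 ≈ 112.58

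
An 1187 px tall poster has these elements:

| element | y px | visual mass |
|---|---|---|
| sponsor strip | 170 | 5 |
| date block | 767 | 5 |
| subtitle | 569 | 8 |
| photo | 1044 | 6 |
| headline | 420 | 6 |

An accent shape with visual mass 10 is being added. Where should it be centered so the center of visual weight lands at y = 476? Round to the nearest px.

y ≈ 102

New total weight: (5 + 5 + 8 + 6 + 6) + 10 = 40.
Along y: (18021 + 10·y) / 40 = 476 (existing moment 5·170 + 5·767 + 8·569 + 6·1044 + 6·420 = 18021) ⇒ y = (19040 − 18021) / 10 ≈ 101.90.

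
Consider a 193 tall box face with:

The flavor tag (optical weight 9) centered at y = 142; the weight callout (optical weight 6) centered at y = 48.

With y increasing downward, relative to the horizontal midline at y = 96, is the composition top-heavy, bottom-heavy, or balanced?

Total weight = 9 + 6 = 15.
y: (9·142 + 6·48) / 15 = 1566 / 15 ≈ 104.40
Since 104.4 is below (larger y than) 96, the composition reads bottom-heavy.

bottom-heavy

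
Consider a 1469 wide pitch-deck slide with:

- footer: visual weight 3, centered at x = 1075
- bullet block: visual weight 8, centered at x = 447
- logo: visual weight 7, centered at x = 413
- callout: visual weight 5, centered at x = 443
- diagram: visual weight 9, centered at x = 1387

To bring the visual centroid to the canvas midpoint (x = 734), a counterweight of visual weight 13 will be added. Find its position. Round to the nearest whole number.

With the counterweight, Σw becomes 3 + 8 + 7 + 5 + 9 + 13 = 45.
x: need Σw·x = 45·734 = 33030. Existing = 3·1075 + 8·447 + 7·413 + 5·443 + 9·1387 = 24390. Remainder 8640 / 13 ≈ 664.62.

x ≈ 665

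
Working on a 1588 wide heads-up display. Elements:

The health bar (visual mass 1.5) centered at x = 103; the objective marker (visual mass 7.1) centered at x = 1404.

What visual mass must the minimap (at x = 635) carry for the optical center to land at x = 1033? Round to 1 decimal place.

Fixed elements: Σw = 1.5 + 7.1 = 8.6, Σw·x = 1.5·103 + 7.1·1404 = 10122.9.
Balance at x = 1033 requires (10122.9 + w·635) / (8.6 + w) = 1033.
So w = (1033·8.6 − 10122.9)/(635 − 1033) = -1239.1/-398 ≈ 3.11.

w ≈ 3.1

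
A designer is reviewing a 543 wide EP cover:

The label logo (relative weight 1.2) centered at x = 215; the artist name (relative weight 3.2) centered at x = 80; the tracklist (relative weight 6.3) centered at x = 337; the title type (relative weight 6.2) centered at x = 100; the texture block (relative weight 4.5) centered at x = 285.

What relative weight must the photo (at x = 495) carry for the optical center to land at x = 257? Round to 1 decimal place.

w ≈ 4.0

Fixed elements: Σw = 1.2 + 3.2 + 6.3 + 6.2 + 4.5 = 21.4, Σw·x = 1.2·215 + 3.2·80 + 6.3·337 + 6.2·100 + 4.5·285 = 4539.6.
Set Σw·x/Σw = 257: (4539.6 + 495w) = 257·(21.4 + w).
Solving: w = (257·21.4 − 4539.6) / (495 − 257) = 960.2 / 238 ≈ 4.03.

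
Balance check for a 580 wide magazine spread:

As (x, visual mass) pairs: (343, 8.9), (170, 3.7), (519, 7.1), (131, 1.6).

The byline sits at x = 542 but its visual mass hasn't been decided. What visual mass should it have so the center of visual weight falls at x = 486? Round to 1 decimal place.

w ≈ 49.6

Known weights sum to 8.9 + 3.7 + 7.1 + 1.6 = 21.3; their moment is 8.9·343 + 3.7·170 + 7.1·519 + 1.6·131 = 7576.2.
Balance at x = 486 requires (7576.2 + w·542) / (21.3 + w) = 486.
Solving: w = (486·21.3 − 7576.2) / (542 − 486) = 2775.6 / 56 ≈ 49.56.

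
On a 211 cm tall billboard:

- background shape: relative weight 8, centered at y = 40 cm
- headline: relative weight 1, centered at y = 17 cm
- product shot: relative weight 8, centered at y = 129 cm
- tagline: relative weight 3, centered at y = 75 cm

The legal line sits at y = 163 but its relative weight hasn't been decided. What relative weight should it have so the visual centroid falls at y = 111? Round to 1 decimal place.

Fixed elements: Σw = 8 + 1 + 8 + 3 = 20, Σw·y = 8·40 + 1·17 + 8·129 + 3·75 = 1594.
For the centroid to hit 111: (1594 + w·163) / (20 + w) = 111.
Rearranging, w·(163 − 111) = 111·20 − 1594 = 626, so w ≈ 626/52 = 12.04.

w ≈ 12.0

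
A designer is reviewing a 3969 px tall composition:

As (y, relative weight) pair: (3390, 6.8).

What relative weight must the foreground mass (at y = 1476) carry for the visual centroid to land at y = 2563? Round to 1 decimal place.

The single fixed element contributes weight 6.8, moment 6.8·3390 = 23052.0.
Balance at y = 2563 requires (23052.0 + w·1476) / (6.8 + w) = 2563.
So w = (2563·6.8 − 23052.0)/(1476 − 2563) = -5623.6/-1087 ≈ 5.17.

w ≈ 5.2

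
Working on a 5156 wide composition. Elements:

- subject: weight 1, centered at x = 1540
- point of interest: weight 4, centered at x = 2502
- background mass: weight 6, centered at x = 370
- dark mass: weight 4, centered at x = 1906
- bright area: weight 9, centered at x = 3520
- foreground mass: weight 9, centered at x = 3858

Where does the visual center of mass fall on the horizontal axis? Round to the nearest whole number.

Σw = 1 + 4 + 6 + 4 + 9 + 9 = 33.
Σw·x = 87794; x̄ = 87794/33 ≈ 2660.42.

x ≈ 2660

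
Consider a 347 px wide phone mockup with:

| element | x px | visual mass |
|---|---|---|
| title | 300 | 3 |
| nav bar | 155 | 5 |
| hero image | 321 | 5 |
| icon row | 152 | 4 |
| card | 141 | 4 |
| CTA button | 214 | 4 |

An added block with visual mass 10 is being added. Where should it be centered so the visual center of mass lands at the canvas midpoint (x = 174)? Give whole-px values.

After adding the added block, total weight = 3 + 5 + 5 + 4 + 4 + 4 + 10 = 35.
Along x: (5308 + 10·x) / 35 = 174 (existing moment 3·300 + 5·155 + 5·321 + 4·152 + 4·141 + 4·214 = 5308) ⇒ x = (6090 − 5308) / 10 ≈ 78.20.

x ≈ 78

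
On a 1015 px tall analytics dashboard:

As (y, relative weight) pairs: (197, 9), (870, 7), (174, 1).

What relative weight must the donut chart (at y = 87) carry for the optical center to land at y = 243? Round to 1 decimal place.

w ≈ 25.0

Known weights sum to 9 + 7 + 1 = 17; their moment is 9·197 + 7·870 + 1·174 = 8037.
For the centroid to hit 243: (8037 + w·87) / (17 + w) = 243.
So w = (243·17 − 8037)/(87 − 243) = -3906/-156 ≈ 25.04.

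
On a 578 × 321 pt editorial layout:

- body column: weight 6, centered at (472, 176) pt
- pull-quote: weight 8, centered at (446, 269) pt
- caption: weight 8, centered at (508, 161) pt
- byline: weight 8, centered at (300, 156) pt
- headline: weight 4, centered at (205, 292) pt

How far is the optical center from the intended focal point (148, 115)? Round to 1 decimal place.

Weights sum to 6 + 8 + 8 + 8 + 4 = 34.
x: (6·472 + 8·446 + 8·508 + 8·300 + 4·205) / 34 = 13684 / 34 ≈ 402.47
y: (6·176 + 8·269 + 8·161 + 8·156 + 4·292) / 34 = 6912 / 34 ≈ 203.29
Relative to (148, 115): Δ = (254.47, 88.29); |Δ| = √(254.47² + 88.29²) ≈ 269.35.

≈ 269.4 pt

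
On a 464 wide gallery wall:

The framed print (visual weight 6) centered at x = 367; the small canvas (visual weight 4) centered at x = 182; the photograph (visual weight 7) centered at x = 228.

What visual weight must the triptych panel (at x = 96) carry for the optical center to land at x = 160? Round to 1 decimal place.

w ≈ 28.2

Fixed elements: Σw = 6 + 4 + 7 = 17, Σw·x = 6·367 + 4·182 + 7·228 = 4526.
Balance at x = 160 requires (4526 + w·96) / (17 + w) = 160.
Rearranging, w·(96 − 160) = 160·17 − 4526 = -1806, so w ≈ -1806/-64 = 28.22.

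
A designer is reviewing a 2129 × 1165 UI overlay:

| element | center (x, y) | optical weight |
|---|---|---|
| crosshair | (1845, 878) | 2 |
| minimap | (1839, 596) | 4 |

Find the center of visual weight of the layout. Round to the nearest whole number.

Σw = 2 + 4 = 6.
Σw·x = 2·1845 + 4·1839 = 11046, so x̄ = 11046/6 ≈ 1841.00.
Σw·y = 2·878 + 4·596 = 4140, so ȳ = 4140/6 ≈ 690.00.

(1841, 690)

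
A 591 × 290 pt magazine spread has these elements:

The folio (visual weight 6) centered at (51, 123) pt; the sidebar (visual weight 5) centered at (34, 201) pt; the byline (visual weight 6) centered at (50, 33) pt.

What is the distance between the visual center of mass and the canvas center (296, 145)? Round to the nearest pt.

≈ 252 pt

Σw = 6 + 5 + 6 = 17.
Σw·x = 6·51 + 5·34 + 6·50 = 776, so x̄ = 776/17 ≈ 45.65.
Σw·y = 6·123 + 5·201 + 6·33 = 1941, so ȳ = 1941/17 ≈ 114.18.
Relative to (296, 145): Δ = (-250.35, -30.82); |Δ| = √(-250.35² + -30.82²) ≈ 252.24.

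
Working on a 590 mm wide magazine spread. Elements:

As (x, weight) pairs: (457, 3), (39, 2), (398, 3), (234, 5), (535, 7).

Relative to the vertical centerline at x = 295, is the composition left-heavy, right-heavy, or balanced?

Σw = 3 + 2 + 3 + 5 + 7 = 20.
Σw·x = 3·457 + 2·39 + 3·398 + 5·234 + 7·535 = 7558, so x̄ = 7558/20 ≈ 377.90.
377.9 lies right of the midline 295, so the layout is right-heavy.

right-heavy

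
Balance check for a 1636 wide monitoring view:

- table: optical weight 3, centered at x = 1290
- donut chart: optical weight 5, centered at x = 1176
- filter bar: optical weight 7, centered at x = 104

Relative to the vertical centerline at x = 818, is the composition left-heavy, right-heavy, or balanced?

Weights sum to 3 + 5 + 7 = 15.
x-moment: 3·1290 + 5·1176 + 7·104 = 10478; centroid 10478/15 ≈ 698.53.
698.5 vs midline 818 → left-heavy.

left-heavy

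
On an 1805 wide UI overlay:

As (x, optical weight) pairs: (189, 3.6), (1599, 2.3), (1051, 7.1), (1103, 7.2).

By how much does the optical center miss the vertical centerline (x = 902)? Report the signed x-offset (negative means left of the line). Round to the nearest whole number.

Σw = 3.6 + 2.3 + 7.1 + 7.2 = 20.2.
Σw·x = 3.6·189 + 2.3·1599 + 7.1·1051 + 7.2·1103 = 19761.8, so x̄ = 19761.8/20.2 ≈ 978.31.
Offset from x = 902: 978.31 − 902 ≈ 76.31.

≈ 76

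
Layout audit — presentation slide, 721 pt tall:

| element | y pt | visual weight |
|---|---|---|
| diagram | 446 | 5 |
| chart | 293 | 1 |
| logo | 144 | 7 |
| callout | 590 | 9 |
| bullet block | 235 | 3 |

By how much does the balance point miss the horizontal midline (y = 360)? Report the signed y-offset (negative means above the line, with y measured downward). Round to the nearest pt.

≈ 22 pt

Σw = 5 + 1 + 7 + 9 + 3 = 25.
Σw·y = 5·446 + 1·293 + 7·144 + 9·590 + 3·235 = 9546, so ȳ = 9546/25 ≈ 381.84.
Against y = 360, that's 381.84 − 360 = 21.84.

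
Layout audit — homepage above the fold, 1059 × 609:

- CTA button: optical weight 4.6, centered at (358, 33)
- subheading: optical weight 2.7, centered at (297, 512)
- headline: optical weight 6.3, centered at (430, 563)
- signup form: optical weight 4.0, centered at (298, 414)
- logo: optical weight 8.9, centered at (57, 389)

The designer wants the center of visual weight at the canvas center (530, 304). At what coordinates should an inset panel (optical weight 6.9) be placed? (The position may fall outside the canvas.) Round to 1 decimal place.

With the inset panel, Σw becomes 4.6 + 2.7 + 6.3 + 4.0 + 8.9 + 6.9 = 33.4.
Along x: (6857.0 + 6.9·x) / 33.4 = 530 (existing moment 4.6·358 + 2.7·297 + 6.3·430 + 4.0·298 + 8.9·57 = 6857.0) ⇒ x = (17702.0 − 6857.0) / 6.9 ≈ 1571.74.
Along y: (10199.2 + 6.9·y) / 33.4 = 304 (existing moment 4.6·33 + 2.7·512 + 6.3·563 + 4.0·414 + 8.9·389 = 10199.2) ⇒ y = (10153.6 − 10199.2) / 6.9 ≈ -6.61.

(1571.7, -6.6)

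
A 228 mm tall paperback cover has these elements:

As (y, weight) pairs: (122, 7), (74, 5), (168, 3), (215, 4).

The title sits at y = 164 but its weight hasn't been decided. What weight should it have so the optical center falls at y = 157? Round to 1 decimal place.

Fixed elements: Σw = 7 + 5 + 3 + 4 = 19, Σw·y = 7·122 + 5·74 + 3·168 + 4·215 = 2588.
Balance at y = 157 requires (2588 + w·164) / (19 + w) = 157.
Rearranging, w·(164 − 157) = 157·19 − 2588 = 395, so w ≈ 395/7 = 56.43.

w ≈ 56.4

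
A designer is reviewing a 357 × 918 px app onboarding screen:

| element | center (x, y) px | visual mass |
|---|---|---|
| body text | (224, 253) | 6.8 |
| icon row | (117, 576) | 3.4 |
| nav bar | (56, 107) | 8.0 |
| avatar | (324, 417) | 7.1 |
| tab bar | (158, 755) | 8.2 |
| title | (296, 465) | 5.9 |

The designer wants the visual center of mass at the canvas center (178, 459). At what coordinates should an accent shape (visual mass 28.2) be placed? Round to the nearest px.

With the accent shape, Σw becomes 6.8 + 3.4 + 8.0 + 7.1 + 8.2 + 5.9 + 28.2 = 67.6.
x: target moment 67.6×178 = 12032.8; current 6.8·224 + 3.4·117 + 8.0·56 + 7.1·324 + 8.2·158 + 5.9·296 = 7711.4; the accent shape supplies 4321.4, so x = 4321.4/28.2 ≈ 153.24.
y: target moment 67.6×459 = 31028.4; current 6.8·253 + 3.4·576 + 8.0·107 + 7.1·417 + 8.2·755 + 5.9·465 = 16430.0; the accent shape supplies 14598.4, so y = 14598.4/28.2 ≈ 517.67.

(153, 518)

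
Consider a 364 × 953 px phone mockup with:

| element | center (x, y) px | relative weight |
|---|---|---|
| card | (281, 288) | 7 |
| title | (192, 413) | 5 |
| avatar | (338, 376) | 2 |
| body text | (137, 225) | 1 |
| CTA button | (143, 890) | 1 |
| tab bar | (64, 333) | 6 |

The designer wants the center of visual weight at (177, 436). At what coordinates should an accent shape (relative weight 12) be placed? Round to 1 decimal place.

(145.9, 573.2)

After adding the accent shape, total weight = 7 + 5 + 2 + 1 + 1 + 6 + 12 = 34.
Along x: (4267 + 12·x) / 34 = 177 (existing moment 7·281 + 5·192 + 2·338 + 1·137 + 1·143 + 6·64 = 4267) ⇒ x = (6018 − 4267) / 12 ≈ 145.92.
Along y: (7946 + 12·y) / 34 = 436 (existing moment 7·288 + 5·413 + 2·376 + 1·225 + 1·890 + 6·333 = 7946) ⇒ y = (14824 − 7946) / 12 ≈ 573.17.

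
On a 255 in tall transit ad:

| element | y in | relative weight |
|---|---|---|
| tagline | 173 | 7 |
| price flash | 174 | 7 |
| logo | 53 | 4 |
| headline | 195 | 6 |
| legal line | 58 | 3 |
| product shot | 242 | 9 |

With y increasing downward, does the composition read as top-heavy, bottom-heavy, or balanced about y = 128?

Σw = 7 + 7 + 4 + 6 + 3 + 9 = 36.
y-moment: 7·173 + 7·174 + 4·53 + 6·195 + 3·58 + 9·242 = 6163; centroid 6163/36 ≈ 171.19.
171.2 vs midline 128 → bottom-heavy.

bottom-heavy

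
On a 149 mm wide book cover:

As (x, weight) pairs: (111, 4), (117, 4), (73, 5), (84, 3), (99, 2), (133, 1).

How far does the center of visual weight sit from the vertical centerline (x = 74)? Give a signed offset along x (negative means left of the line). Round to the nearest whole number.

≈ 24 mm

Σw = 4 + 4 + 5 + 3 + 2 + 1 = 19.
x: (4·111 + 4·117 + 5·73 + 3·84 + 2·99 + 1·133) / 19 = 1860 / 19 ≈ 97.89
Offset from x = 74: 97.89 − 74 ≈ 23.89.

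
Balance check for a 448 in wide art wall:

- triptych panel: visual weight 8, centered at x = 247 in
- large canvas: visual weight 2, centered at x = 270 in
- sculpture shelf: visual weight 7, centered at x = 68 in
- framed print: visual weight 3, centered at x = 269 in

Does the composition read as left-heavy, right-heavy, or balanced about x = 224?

Weights sum to 8 + 2 + 7 + 3 = 20.
Σw·x = 8·247 + 2·270 + 7·68 + 3·269 = 3799, so x̄ = 3799/20 ≈ 189.95.
189.9 lies left of the midline 224, so the layout is left-heavy.

left-heavy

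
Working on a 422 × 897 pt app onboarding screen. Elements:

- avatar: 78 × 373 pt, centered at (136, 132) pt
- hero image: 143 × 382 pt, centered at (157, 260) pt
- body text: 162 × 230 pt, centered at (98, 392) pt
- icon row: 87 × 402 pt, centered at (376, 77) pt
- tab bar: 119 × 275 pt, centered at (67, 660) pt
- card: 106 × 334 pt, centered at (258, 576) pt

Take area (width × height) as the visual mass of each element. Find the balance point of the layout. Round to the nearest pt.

Areas → weights: avatar 78·373 = 29094, hero image 143·382 = 54626, body text 162·230 = 37260, icon row 87·402 = 34974, tab bar 119·275 = 32725, card 106·334 = 35404; Σw = 224083.
x-moment: 29094·136 + 54626·157 + 37260·98 + 34974·376 + 32725·67 + 35404·258 = 40661577; centroid 40661577/224083 ≈ 181.46.
y-moment: 29094·132 + 54626·260 + 37260·392 + 34974·77 + 32725·660 + 35404·576 = 77333290; centroid 77333290/224083 ≈ 345.11.

(181, 345)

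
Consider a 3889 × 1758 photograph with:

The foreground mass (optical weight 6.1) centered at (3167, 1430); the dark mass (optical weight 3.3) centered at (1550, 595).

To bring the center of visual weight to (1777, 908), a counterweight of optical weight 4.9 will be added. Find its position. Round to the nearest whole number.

New total weight: (6.1 + 3.3) + 4.9 = 14.3.
Along x: (24433.7 + 4.9·x) / 14.3 = 1777 (existing moment 6.1·3167 + 3.3·1550 = 24433.7) ⇒ x = (25411.1 − 24433.7) / 4.9 ≈ 199.47.
Along y: (10686.5 + 4.9·y) / 14.3 = 908 (existing moment 6.1·1430 + 3.3·595 = 10686.5) ⇒ y = (12984.4 − 10686.5) / 4.9 ≈ 468.96.

(199, 469)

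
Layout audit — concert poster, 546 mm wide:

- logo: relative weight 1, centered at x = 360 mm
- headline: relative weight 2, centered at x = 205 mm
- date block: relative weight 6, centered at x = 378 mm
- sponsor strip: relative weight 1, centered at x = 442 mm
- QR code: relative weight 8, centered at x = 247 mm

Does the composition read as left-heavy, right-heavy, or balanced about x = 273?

Σw = 1 + 2 + 6 + 1 + 8 = 18.
x-moment: 1·360 + 2·205 + 6·378 + 1·442 + 8·247 = 5456; centroid 5456/18 ≈ 303.11.
303.1 lies right of the midline 273, so the layout is right-heavy.

right-heavy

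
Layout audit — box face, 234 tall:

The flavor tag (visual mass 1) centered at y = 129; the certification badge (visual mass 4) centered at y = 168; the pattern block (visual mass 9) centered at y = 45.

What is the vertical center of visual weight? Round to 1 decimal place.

Σw = 1 + 4 + 9 = 14.
Σw·y = 1·129 + 4·168 + 9·45 = 1206, so ȳ = 1206/14 ≈ 86.14.

y ≈ 86.1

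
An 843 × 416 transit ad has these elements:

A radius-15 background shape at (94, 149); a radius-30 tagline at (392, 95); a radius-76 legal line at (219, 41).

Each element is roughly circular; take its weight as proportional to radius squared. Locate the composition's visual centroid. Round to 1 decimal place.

Weights ∝ r²: background shape 15² = 225, tagline 30² = 900, legal line 76² = 5776; Σw = 6901.
x: (225·94 + 900·392 + 5776·219) / 6901 = 1638894 / 6901 ≈ 237.49
y: (225·149 + 900·95 + 5776·41) / 6901 = 355841 / 6901 ≈ 51.56

(237.5, 51.6)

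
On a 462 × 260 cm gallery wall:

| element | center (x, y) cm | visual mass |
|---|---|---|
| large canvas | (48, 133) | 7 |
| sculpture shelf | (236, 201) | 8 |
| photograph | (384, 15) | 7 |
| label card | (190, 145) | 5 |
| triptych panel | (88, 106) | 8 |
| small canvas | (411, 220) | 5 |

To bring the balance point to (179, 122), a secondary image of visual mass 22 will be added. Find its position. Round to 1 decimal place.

After adding the secondary image, total weight = 7 + 8 + 7 + 5 + 8 + 5 + 22 = 62.
Along x: (8621 + 22·x) / 62 = 179 (existing moment 7·48 + 8·236 + 7·384 + 5·190 + 8·88 + 5·411 = 8621) ⇒ x = (11098 − 8621) / 22 ≈ 112.59.
Along y: (5317 + 22·y) / 62 = 122 (existing moment 7·133 + 8·201 + 7·15 + 5·145 + 8·106 + 5·220 = 5317) ⇒ y = (7564 − 5317) / 22 ≈ 102.14.

(112.6, 102.1)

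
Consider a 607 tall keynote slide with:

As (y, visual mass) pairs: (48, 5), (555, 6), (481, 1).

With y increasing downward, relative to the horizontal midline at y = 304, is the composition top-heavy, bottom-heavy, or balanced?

Total weight = 5 + 6 + 1 = 12.
Σw·y = 5·48 + 6·555 + 1·481 = 4051, so ȳ = 4051/12 ≈ 337.58.
Since 337.6 is below (larger y than) 304, the composition reads bottom-heavy.

bottom-heavy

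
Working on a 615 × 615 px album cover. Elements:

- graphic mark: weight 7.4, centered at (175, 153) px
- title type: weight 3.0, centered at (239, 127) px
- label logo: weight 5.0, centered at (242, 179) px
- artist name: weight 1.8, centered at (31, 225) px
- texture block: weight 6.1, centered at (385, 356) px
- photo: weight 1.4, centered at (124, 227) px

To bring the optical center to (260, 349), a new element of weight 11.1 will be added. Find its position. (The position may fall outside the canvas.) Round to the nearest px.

(316, 648)

After adding the new element, total weight = 7.4 + 3.0 + 5.0 + 1.8 + 6.1 + 1.4 + 11.1 = 35.8.
Along x: (5799.9 + 11.1·x) / 35.8 = 260 (existing moment 7.4·175 + 3.0·239 + 5.0·242 + 1.8·31 + 6.1·385 + 1.4·124 = 5799.9) ⇒ x = (9308.0 − 5799.9) / 11.1 ≈ 316.05.
Along y: (5302.6 + 11.1·y) / 35.8 = 349 (existing moment 7.4·153 + 3.0·127 + 5.0·179 + 1.8·225 + 6.1·356 + 1.4·227 = 5302.6) ⇒ y = (12494.2 − 5302.6) / 11.1 ≈ 647.89.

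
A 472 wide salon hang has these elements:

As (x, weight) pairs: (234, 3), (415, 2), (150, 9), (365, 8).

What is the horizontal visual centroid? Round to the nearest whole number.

Weights sum to 3 + 2 + 9 + 8 = 22.
Σw·x = 3·234 + 2·415 + 9·150 + 8·365 = 5802, so x̄ = 5802/22 ≈ 263.73.

x ≈ 264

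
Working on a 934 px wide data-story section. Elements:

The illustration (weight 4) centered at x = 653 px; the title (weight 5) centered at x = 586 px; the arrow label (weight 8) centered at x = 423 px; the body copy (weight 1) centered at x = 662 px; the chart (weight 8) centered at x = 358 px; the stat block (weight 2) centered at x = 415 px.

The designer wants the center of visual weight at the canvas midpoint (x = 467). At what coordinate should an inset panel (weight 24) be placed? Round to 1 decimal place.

After adding the inset panel, total weight = 4 + 5 + 8 + 1 + 8 + 2 + 24 = 52.
x: need Σw·x = 52·467 = 24284. Existing = 4·653 + 5·586 + 8·423 + 1·662 + 8·358 + 2·415 = 13282. Remainder 11002 / 24 ≈ 458.42.

x ≈ 458.4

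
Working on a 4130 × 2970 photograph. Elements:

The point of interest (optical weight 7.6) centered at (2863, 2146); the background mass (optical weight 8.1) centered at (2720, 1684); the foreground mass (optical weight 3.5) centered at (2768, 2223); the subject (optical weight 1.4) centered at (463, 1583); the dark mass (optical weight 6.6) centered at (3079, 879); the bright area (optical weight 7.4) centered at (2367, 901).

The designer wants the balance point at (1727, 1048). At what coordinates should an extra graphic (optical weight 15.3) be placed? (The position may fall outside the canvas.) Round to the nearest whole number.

After adding the extra graphic, total weight = 7.6 + 8.1 + 3.5 + 1.4 + 6.6 + 7.4 + 15.3 = 49.9.
x: target moment 49.9×1727 = 86177.3; current 7.6·2863 + 8.1·2720 + 3.5·2768 + 1.4·463 + 6.6·3079 + 7.4·2367 = 91964.2; the extra graphic supplies -5786.9, so x = -5786.9/15.3 ≈ -378.23.
y: target moment 49.9×1048 = 52295.2; current 7.6·2146 + 8.1·1684 + 3.5·2223 + 1.4·1583 + 6.6·879 + 7.4·901 = 52415.5; the extra graphic supplies -120.3, so y = -120.3/15.3 ≈ -7.86.

(-378, -8)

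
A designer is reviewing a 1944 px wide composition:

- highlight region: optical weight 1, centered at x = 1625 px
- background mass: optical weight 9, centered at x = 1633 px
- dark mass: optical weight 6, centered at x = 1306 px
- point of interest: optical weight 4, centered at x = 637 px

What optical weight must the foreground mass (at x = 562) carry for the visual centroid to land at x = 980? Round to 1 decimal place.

Existing Σw = 20 (1 + 9 + 6 + 4); existing moment 1·1625 + 9·1633 + 6·1306 + 4·637 = 26706.
Balance at x = 980 requires (26706 + w·562) / (20 + w) = 980.
Rearranging, w·(562 − 980) = 980·20 − 26706 = -7106, so w ≈ -7106/-418 = 17.00.

w ≈ 17.0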